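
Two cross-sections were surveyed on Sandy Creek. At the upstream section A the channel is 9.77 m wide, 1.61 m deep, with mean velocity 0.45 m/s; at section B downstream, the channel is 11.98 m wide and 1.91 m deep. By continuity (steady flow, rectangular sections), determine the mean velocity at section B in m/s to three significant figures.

0.309 m/s

Q = A₁V₁ = (9.77×1.61) × 0.45 = 7.078 m³/s
A₂ = 11.98 × 1.91 = 22.88 m²
V₂ = Q/A₂ = 7.078/22.88 = 0.3093 m/s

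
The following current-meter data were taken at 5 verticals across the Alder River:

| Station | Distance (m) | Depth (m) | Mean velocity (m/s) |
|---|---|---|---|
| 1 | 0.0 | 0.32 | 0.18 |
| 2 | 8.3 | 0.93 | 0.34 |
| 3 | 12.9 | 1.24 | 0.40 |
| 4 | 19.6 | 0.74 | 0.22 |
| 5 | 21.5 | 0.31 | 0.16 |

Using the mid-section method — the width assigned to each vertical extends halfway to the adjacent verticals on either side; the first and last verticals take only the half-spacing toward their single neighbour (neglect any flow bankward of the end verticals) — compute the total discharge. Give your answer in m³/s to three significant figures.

5.83 m³/s

w_1 = (8.3 − 0.0)/2 = 4.15 m; q_1 = 0.18 × 0.32 × 4.15 = 0.2390 m³/s
w_2 = (12.9 − 0.0)/2 = 6.45 m; q_2 = 0.34 × 0.93 × 6.45 = 2.039 m³/s
w_3 = (19.6 − 8.3)/2 = 5.65 m; q_3 = 0.40 × 1.24 × 5.65 = 2.802 m³/s
w_4 = (21.5 − 12.9)/2 = 4.3 m; q_4 = 0.22 × 0.74 × 4.3 = 0.7000 m³/s
w_5 = (21.5 − 19.6)/2 = 0.95 m; q_5 = 0.16 × 0.31 × 0.95 = 0.04712 m³/s
Q = Σ qᵢ = 5.828 m³/s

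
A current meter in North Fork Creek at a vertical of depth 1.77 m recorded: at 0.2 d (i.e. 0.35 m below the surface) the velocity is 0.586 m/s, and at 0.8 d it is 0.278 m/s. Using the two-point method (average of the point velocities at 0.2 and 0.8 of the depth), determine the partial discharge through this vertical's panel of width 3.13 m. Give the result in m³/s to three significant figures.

2.39 m³/s

v̄ = (0.586 + 0.278) / 2 = 0.4320 m/s
q = v̄ × d × w = 0.4320 × 1.77 × 3.13 = 2.393 m³/s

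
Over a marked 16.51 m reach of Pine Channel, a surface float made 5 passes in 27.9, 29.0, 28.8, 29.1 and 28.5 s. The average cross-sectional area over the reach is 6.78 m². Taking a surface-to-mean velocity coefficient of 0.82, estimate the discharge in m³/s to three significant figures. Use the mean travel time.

t̄ = (27.9 + 29.0 + 28.8 + 29.1 + 28.5) / 5 = 28.66 s
v_surface = L / t̄ = 16.51 / 28.66 = 0.5761 m/s
v_mean = 0.82 × 0.5761 = 0.4724 m/s
Q = A × v_mean = 6.78 × 0.4724 = 3.203 m³/s

3.20 m³/s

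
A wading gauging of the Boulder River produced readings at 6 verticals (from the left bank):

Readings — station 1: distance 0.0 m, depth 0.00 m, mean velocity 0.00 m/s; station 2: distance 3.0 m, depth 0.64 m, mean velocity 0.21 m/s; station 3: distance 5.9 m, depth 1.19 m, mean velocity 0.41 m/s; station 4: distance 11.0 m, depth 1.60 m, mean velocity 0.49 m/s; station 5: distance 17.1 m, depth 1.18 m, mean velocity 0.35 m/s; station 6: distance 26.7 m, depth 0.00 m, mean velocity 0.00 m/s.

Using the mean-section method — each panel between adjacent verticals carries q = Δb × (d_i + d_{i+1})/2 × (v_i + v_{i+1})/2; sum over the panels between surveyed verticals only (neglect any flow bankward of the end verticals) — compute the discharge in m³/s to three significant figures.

Panel 1-2: Δb = 3 m, d̄ = (0.00+0.64)/2 = 0.32, v̄ = (0.00+0.21)/2 = 0.105 → q = 3×0.32×0.105 = 0.1008 m³/s
Panel 2-3: Δb = 2.9 m, d̄ = (0.64+1.19)/2 = 0.915, v̄ = (0.21+0.41)/2 = 0.31 → q = 2.9×0.915×0.31 = 0.8226 m³/s
Panel 3-4: Δb = 5.1 m, d̄ = (1.19+1.60)/2 = 1.395, v̄ = (0.41+0.49)/2 = 0.45 → q = 5.1×1.395×0.45 = 3.202 m³/s
Panel 4-5: Δb = 6.1 m, d̄ = (1.60+1.18)/2 = 1.39, v̄ = (0.49+0.35)/2 = 0.42 → q = 6.1×1.39×0.42 = 3.561 m³/s
Panel 5-6: Δb = 9.6 m, d̄ = (1.18+0.00)/2 = 0.59, v̄ = (0.35+0.00)/2 = 0.175 → q = 9.6×0.59×0.175 = 0.9912 m³/s
Q = Σ q = 8.677 m³/s

8.68 m³/s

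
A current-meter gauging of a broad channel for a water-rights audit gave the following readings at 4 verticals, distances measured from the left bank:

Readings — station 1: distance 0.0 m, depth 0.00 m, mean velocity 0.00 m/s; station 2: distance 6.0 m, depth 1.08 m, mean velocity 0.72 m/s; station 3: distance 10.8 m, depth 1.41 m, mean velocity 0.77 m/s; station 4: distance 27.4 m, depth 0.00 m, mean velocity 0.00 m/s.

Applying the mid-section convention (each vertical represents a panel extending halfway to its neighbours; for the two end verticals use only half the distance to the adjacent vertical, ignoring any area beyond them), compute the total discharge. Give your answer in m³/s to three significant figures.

15.8 m³/s

w_2 = (10.8 − 0.0)/2 = 5.4 m; q_2 = 0.72 × 1.08 × 5.4 = 4.199 m³/s
w_3 = (27.4 − 6.0)/2 = 10.7 m; q_3 = 0.77 × 1.41 × 10.7 = 11.62 m³/s
Stations 1, 4 contribute zero (depth or velocity is 0).
Q = Σ qᵢ = 15.82 m³/s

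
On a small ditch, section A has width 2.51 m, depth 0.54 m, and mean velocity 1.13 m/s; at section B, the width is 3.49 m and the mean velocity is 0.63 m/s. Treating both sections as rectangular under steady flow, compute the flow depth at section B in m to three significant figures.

0.697 m

Q = A₁V₁ = (2.51×0.54) × 1.13 = 1.532 m³/s
d₂ = Q/(b₂ V₂) = 1.532/(3.49×0.63) = 0.6966 m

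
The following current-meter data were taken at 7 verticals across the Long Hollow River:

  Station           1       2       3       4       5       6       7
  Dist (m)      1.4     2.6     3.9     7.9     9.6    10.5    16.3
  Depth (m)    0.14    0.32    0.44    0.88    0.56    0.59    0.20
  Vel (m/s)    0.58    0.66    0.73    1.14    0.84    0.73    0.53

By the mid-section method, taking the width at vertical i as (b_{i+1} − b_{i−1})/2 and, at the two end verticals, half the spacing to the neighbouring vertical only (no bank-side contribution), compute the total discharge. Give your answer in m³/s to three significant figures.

6.38 m³/s

w_1 = (2.6 − 1.4)/2 = 0.6 m; q_1 = 0.58 × 0.14 × 0.6 = 0.04872 m³/s
w_2 = (3.9 − 1.4)/2 = 1.25 m; q_2 = 0.66 × 0.32 × 1.25 = 0.2640 m³/s
w_3 = (7.9 − 2.6)/2 = 2.65 m; q_3 = 0.73 × 0.44 × 2.65 = 0.8512 m³/s
w_4 = (9.6 − 3.9)/2 = 2.85 m; q_4 = 1.14 × 0.88 × 2.85 = 2.859 m³/s
w_5 = (10.5 − 7.9)/2 = 1.3 m; q_5 = 0.84 × 0.56 × 1.3 = 0.6115 m³/s
w_6 = (16.3 − 9.6)/2 = 3.35 m; q_6 = 0.73 × 0.59 × 3.35 = 1.443 m³/s
w_7 = (16.3 − 10.5)/2 = 2.9 m; q_7 = 0.53 × 0.20 × 2.9 = 0.3074 m³/s
Q = Σ qᵢ = 6.385 m³/s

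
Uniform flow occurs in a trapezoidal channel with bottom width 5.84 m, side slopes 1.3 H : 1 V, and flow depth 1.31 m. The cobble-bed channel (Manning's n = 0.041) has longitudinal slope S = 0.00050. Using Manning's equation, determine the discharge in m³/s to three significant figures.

A = (b + z·y)·y = (5.84 + 1.3×1.31)×1.31 = 9.881 m²
P = b + 2y√(1+z²) = 5.84 + 2×1.31×√(1+1.3²) = 10.14 m
R = A/P = 9.881/10.14 = 0.9748 m
Q = (1/n)·A·R^(2/3)·S^(1/2) = (1/0.041) × 9.881 × 0.9748^(2/3) × 0.00050^(1/2) = 5.298 m³/s

5.30 m³/s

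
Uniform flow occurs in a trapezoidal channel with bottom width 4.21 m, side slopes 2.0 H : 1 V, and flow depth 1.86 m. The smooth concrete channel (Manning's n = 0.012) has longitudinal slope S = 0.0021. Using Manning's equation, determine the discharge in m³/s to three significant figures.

A = (b + z·y)·y = (4.21 + 2.0×1.86)×1.86 = 14.75 m²
P = b + 2y√(1+z²) = 4.21 + 2×1.86×√(1+2.0²) = 12.53 m
R = A/P = 14.75/12.53 = 1.177 m
Q = (1/n)·A·R^(2/3)·S^(1/2) = (1/0.012) × 14.75 × 1.177^(2/3) × 0.0021^(1/2) = 62.80 m³/s

62.8 m³/s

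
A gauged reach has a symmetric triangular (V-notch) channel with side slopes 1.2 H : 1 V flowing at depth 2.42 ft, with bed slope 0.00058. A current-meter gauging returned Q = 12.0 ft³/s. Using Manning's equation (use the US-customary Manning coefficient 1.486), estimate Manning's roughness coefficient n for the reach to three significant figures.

A = z·y² = 1.2×2.42² = 7.028 ft²
P = 2y√(1+z²) = 2×2.42×√(1+1.2²) = 7.560 ft
R = A/P = 7.028/7.560 = 0.9295 ft
n = (1.486/Q)·A·R^(2/3)·S^(1/2) = (1.486/12.0) × 7.028 × 0.9525 × 0.02408 = 0.01996

0.0200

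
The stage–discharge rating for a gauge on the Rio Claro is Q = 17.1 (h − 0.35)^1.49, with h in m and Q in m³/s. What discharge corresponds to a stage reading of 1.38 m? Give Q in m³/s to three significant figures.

Q = 17.1 × (1.38 − 0.35)^1.49 = 17.1 × 1.03^1.49 = 17.87 m³/s

17.9 m³/s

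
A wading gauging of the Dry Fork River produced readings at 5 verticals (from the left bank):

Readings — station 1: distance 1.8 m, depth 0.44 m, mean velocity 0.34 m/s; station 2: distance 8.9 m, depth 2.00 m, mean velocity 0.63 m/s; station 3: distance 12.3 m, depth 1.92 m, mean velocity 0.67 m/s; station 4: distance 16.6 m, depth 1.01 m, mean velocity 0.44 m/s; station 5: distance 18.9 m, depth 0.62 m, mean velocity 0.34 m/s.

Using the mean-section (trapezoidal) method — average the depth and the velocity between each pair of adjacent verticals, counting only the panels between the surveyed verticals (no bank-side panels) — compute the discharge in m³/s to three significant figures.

Panel 1-2: Δb = 7.1 m, d̄ = (0.44+2.00)/2 = 1.22, v̄ = (0.34+0.63)/2 = 0.485 → q = 7.1×1.22×0.485 = 4.201 m³/s
Panel 2-3: Δb = 3.4 m, d̄ = (2.00+1.92)/2 = 1.96, v̄ = (0.63+0.67)/2 = 0.65 → q = 3.4×1.96×0.65 = 4.332 m³/s
Panel 3-4: Δb = 4.3 m, d̄ = (1.92+1.01)/2 = 1.465, v̄ = (0.67+0.44)/2 = 0.555 → q = 4.3×1.465×0.555 = 3.496 m³/s
Panel 4-5: Δb = 2.3 m, d̄ = (1.01+0.62)/2 = 0.815, v̄ = (0.44+0.34)/2 = 0.39 → q = 2.3×0.815×0.39 = 0.7311 m³/s
Q = Σ q = 12.76 m³/s

12.8 m³/s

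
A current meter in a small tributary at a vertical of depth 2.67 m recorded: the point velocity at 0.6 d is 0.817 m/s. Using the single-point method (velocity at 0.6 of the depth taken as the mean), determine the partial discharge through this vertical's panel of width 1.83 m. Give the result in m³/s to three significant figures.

3.99 m³/s

v̄ = v₀.₆ = 0.817 m/s
q = v̄ × d × w = 0.8170 × 2.67 × 1.83 = 3.992 m³/s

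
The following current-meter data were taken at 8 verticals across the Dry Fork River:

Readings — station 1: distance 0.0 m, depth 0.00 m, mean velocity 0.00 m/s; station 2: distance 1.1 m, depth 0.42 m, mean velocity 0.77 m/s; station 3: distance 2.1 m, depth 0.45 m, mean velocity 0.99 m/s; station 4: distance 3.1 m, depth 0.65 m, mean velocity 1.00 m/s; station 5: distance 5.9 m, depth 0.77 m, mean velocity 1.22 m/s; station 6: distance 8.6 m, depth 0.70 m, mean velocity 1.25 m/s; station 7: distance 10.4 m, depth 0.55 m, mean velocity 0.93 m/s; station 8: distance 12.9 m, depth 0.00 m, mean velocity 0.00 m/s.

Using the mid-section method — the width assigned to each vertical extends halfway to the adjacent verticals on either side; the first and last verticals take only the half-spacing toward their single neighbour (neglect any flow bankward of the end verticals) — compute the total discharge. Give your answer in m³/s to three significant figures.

7.67 m³/s

w_2 = (2.1 − 0.0)/2 = 1.05 m; q_2 = 0.77 × 0.42 × 1.05 = 0.3396 m³/s
w_3 = (3.1 − 1.1)/2 = 1 m; q_3 = 0.99 × 0.45 × 1 = 0.4455 m³/s
w_4 = (5.9 − 2.1)/2 = 1.9 m; q_4 = 1.00 × 0.65 × 1.9 = 1.235 m³/s
w_5 = (8.6 − 3.1)/2 = 2.75 m; q_5 = 1.22 × 0.77 × 2.75 = 2.583 m³/s
w_6 = (10.4 − 5.9)/2 = 2.25 m; q_6 = 1.25 × 0.70 × 2.25 = 1.969 m³/s
w_7 = (12.9 − 8.6)/2 = 2.15 m; q_7 = 0.93 × 0.55 × 2.15 = 1.100 m³/s
Stations 1, 8 contribute zero (depth or velocity is 0).
Q = Σ qᵢ = 7.672 m³/s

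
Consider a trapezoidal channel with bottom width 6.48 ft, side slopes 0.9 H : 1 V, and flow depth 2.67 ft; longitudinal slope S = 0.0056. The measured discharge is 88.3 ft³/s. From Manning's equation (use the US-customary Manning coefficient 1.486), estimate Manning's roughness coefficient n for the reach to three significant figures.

A = (b + z·y)·y = (6.48 + 0.9×2.67)×2.67 = 23.72 ft²
P = b + 2y√(1+z²) = 6.48 + 2×2.67×√(1+0.9²) = 13.66 ft
R = A/P = 23.72/13.66 = 1.736 ft
n = (1.486/Q)·A·R^(2/3)·S^(1/2) = (1.486/88.3) × 23.72 × 1.444 × 0.07483 = 0.04314

0.0431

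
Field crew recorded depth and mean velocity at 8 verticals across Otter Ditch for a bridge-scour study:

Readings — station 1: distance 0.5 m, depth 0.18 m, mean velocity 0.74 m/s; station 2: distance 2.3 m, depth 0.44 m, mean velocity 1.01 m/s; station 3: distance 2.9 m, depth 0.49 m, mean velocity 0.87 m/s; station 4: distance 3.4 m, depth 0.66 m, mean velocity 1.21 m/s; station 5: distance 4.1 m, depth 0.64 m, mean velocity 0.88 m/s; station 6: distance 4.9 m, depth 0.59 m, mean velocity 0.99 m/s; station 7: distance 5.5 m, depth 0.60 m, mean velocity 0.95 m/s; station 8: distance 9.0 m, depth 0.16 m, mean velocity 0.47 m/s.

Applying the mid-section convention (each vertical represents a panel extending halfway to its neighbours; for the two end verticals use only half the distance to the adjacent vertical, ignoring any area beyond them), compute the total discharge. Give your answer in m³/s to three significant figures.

3.50 m³/s

w_1 = (2.3 − 0.5)/2 = 0.9 m; q_1 = 0.74 × 0.18 × 0.9 = 0.1199 m³/s
w_2 = (2.9 − 0.5)/2 = 1.2 m; q_2 = 1.01 × 0.44 × 1.2 = 0.5333 m³/s
w_3 = (3.4 − 2.3)/2 = 0.55 m; q_3 = 0.87 × 0.49 × 0.55 = 0.2345 m³/s
w_4 = (4.1 − 2.9)/2 = 0.6 m; q_4 = 1.21 × 0.66 × 0.6 = 0.4792 m³/s
w_5 = (4.9 − 3.4)/2 = 0.75 m; q_5 = 0.88 × 0.64 × 0.75 = 0.4224 m³/s
w_6 = (5.5 − 4.1)/2 = 0.7 m; q_6 = 0.99 × 0.59 × 0.7 = 0.4089 m³/s
w_7 = (9.0 − 4.9)/2 = 2.05 m; q_7 = 0.95 × 0.60 × 2.05 = 1.169 m³/s
w_8 = (9.0 − 5.5)/2 = 1.75 m; q_8 = 0.47 × 0.16 × 1.75 = 0.1316 m³/s
Q = Σ qᵢ = 3.498 m³/s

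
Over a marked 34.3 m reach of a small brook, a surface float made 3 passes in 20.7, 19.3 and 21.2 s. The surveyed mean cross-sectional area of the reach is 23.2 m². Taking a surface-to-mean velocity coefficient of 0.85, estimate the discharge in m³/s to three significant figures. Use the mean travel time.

33.2 m³/s

t̄ = (20.7 + 19.3 + 21.2) / 3 = 20.4 s
v_surface = L / t̄ = 34.3 / 20.4 = 1.681 m/s
v_mean = 0.85 × 1.681 = 1.429 m/s
Q = A × v_mean = 23.2 × 1.429 = 33.16 m³/s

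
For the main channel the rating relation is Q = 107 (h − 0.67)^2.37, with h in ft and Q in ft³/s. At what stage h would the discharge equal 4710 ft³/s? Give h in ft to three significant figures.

5.61 ft

h − h₀ = (Q/C)^(1/b) = (4710/107)^(1/2.37) = 4.938 ft
h = 0.67 + 4.938 = 5.608 ft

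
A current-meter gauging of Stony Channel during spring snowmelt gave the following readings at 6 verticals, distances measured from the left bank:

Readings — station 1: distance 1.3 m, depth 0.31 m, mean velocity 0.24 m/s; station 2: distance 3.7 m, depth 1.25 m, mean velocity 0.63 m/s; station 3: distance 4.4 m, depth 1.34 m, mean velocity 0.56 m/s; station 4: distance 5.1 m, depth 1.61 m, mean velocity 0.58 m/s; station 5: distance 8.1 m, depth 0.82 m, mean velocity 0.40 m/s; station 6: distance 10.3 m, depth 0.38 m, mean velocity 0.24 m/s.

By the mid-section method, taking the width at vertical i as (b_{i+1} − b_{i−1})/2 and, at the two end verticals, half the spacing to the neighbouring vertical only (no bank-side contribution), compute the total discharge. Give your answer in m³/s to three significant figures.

w_1 = (3.7 − 1.3)/2 = 1.2 m; q_1 = 0.24 × 0.31 × 1.2 = 0.08928 m³/s
w_2 = (4.4 − 1.3)/2 = 1.55 m; q_2 = 0.63 × 1.25 × 1.55 = 1.221 m³/s
w_3 = (5.1 − 3.7)/2 = 0.7 m; q_3 = 0.56 × 1.34 × 0.7 = 0.5253 m³/s
w_4 = (8.1 − 4.4)/2 = 1.85 m; q_4 = 0.58 × 1.61 × 1.85 = 1.728 m³/s
w_5 = (10.3 − 5.1)/2 = 2.6 m; q_5 = 0.40 × 0.82 × 2.6 = 0.8528 m³/s
w_6 = (10.3 − 8.1)/2 = 1.1 m; q_6 = 0.24 × 0.38 × 1.1 = 0.1003 m³/s
Q = Σ qᵢ = 4.516 m³/s

4.52 m³/s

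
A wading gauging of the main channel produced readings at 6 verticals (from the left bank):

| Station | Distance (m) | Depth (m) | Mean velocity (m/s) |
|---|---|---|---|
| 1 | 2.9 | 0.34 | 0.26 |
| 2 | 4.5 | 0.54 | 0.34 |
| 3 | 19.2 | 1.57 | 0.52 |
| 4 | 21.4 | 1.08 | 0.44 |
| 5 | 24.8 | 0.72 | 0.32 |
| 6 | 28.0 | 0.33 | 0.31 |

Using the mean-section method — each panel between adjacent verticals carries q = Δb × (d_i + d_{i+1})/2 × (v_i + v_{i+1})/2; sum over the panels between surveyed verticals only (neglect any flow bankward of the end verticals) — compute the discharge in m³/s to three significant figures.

9.97 m³/s

Panel 1-2: Δb = 1.6 m, d̄ = (0.34+0.54)/2 = 0.44, v̄ = (0.26+0.34)/2 = 0.3 → q = 1.6×0.44×0.3 = 0.2112 m³/s
Panel 2-3: Δb = 14.7 m, d̄ = (0.54+1.57)/2 = 1.055, v̄ = (0.34+0.52)/2 = 0.43 → q = 14.7×1.055×0.43 = 6.669 m³/s
Panel 3-4: Δb = 2.2 m, d̄ = (1.57+1.08)/2 = 1.325, v̄ = (0.52+0.44)/2 = 0.48 → q = 2.2×1.325×0.48 = 1.399 m³/s
Panel 4-5: Δb = 3.4 m, d̄ = (1.08+0.72)/2 = 0.9, v̄ = (0.44+0.32)/2 = 0.38 → q = 3.4×0.9×0.38 = 1.163 m³/s
Panel 5-6: Δb = 3.2 m, d̄ = (0.72+0.33)/2 = 0.525, v̄ = (0.32+0.31)/2 = 0.315 → q = 3.2×0.525×0.315 = 0.5292 m³/s
Q = Σ q = 9.971 m³/s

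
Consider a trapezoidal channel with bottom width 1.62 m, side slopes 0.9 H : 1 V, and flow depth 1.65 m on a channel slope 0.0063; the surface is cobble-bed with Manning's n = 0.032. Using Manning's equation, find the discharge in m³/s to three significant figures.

11.4 m³/s

A = (b + z·y)·y = (1.62 + 0.9×1.65)×1.65 = 5.123 m²
P = b + 2y√(1+z²) = 1.62 + 2×1.65×√(1+0.9²) = 6.060 m
R = A/P = 5.123/6.060 = 0.8455 m
Q = (1/n)·A·R^(2/3)·S^(1/2) = (1/0.032) × 5.123 × 0.8455^(2/3) × 0.0063^(1/2) = 11.36 m³/s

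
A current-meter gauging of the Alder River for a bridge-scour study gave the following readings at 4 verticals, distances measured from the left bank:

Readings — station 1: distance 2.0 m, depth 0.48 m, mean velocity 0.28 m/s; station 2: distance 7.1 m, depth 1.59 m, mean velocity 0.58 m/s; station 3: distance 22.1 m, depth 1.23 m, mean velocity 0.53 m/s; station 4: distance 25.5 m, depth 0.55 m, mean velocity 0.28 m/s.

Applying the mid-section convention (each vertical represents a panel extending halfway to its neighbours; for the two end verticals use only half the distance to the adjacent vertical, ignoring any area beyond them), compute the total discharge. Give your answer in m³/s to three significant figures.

15.9 m³/s

w_1 = (7.1 − 2.0)/2 = 2.55 m; q_1 = 0.28 × 0.48 × 2.55 = 0.3427 m³/s
w_2 = (22.1 − 2.0)/2 = 10.05 m; q_2 = 0.58 × 1.59 × 10.05 = 9.268 m³/s
w_3 = (25.5 − 7.1)/2 = 9.2 m; q_3 = 0.53 × 1.23 × 9.2 = 5.997 m³/s
w_4 = (25.5 − 22.1)/2 = 1.7 m; q_4 = 0.28 × 0.55 × 1.7 = 0.2618 m³/s
Q = Σ qᵢ = 15.87 m³/s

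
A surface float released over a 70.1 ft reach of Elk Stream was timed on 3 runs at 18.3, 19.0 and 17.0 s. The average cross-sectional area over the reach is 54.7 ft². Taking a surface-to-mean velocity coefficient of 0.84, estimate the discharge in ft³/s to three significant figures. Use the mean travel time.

178 ft³/s

t̄ = (18.3 + 19.0 + 17.0) / 3 = 18.1 s
v_surface = L / t̄ = 70.1 / 18.1 = 3.873 ft/s
v_mean = 0.84 × 3.873 = 3.253 ft/s
Q = A × v_mean = 54.7 × 3.253 = 178.0 ft³/s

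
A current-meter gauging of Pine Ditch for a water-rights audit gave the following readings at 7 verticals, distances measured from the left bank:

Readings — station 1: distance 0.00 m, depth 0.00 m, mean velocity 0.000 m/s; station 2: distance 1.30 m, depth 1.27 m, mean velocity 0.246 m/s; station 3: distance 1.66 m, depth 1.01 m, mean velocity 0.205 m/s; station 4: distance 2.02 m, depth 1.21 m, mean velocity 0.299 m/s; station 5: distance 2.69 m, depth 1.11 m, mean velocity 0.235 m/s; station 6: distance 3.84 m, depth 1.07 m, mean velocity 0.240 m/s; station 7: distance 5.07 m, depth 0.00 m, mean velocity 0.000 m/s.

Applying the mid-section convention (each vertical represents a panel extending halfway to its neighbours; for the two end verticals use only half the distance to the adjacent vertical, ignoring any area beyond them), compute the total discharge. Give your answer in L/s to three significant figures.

w_2 = (1.66 − 0.00)/2 = 0.83 m; q_2 = 0.246 × 1.27 × 0.83 = 0.2593 m³/s
w_3 = (2.02 − 1.30)/2 = 0.36 m; q_3 = 0.205 × 1.01 × 0.36 = 0.07454 m³/s
w_4 = (2.69 − 1.66)/2 = 0.515 m; q_4 = 0.299 × 1.21 × 0.515 = 0.1863 m³/s
w_5 = (3.84 − 2.02)/2 = 0.91 m; q_5 = 0.235 × 1.11 × 0.91 = 0.2374 m³/s
w_6 = (5.07 − 2.69)/2 = 1.19 m; q_6 = 0.240 × 1.07 × 1.19 = 0.3056 m³/s
Stations 1, 7 contribute zero (depth or velocity is 0).
Q = Σ qᵢ = 1.063 m³/s
= 1.063 × 1000 = 1063 L/s

1060 L/s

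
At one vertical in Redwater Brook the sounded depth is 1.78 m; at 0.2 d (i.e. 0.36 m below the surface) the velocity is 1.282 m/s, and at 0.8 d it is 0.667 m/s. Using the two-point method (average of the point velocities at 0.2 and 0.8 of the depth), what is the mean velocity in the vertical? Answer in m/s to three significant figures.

v̄ = (1.282 + 0.667) / 2 = 0.9745 m/s

0.975 m/s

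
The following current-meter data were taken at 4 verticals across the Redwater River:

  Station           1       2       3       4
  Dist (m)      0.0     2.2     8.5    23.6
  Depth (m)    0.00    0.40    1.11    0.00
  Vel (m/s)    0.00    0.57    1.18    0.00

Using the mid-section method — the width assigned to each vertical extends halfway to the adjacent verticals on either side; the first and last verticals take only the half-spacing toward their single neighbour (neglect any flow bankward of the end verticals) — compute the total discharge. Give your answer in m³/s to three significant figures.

15.0 m³/s

w_2 = (8.5 − 0.0)/2 = 4.25 m; q_2 = 0.57 × 0.40 × 4.25 = 0.9690 m³/s
w_3 = (23.6 − 2.2)/2 = 10.7 m; q_3 = 1.18 × 1.11 × 10.7 = 14.01 m³/s
Stations 1, 4 contribute zero (depth or velocity is 0).
Q = Σ qᵢ = 14.98 m³/s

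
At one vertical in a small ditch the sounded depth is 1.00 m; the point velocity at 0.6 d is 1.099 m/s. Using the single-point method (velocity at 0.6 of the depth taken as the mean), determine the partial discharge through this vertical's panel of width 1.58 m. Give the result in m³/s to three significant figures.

1.74 m³/s

v̄ = v₀.₆ = 1.099 m/s
q = v̄ × d × w = 1.099 × 1.00 × 1.58 = 1.736 m³/s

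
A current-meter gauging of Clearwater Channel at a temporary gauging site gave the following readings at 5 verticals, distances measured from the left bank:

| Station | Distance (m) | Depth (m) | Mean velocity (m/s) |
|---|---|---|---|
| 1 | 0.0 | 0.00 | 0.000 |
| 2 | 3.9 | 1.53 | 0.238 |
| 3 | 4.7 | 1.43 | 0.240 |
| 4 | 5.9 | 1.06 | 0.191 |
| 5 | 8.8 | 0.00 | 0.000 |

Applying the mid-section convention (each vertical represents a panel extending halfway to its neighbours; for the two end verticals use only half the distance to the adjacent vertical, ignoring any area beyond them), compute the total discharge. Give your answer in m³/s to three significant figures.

1.61 m³/s

w_2 = (4.7 − 0.0)/2 = 2.35 m; q_2 = 0.238 × 1.53 × 2.35 = 0.8557 m³/s
w_3 = (5.9 − 3.9)/2 = 1 m; q_3 = 0.240 × 1.43 × 1 = 0.3432 m³/s
w_4 = (8.8 − 4.7)/2 = 2.05 m; q_4 = 0.191 × 1.06 × 2.05 = 0.4150 m³/s
Stations 1, 5 contribute zero (depth or velocity is 0).
Q = Σ qᵢ = 1.614 m³/s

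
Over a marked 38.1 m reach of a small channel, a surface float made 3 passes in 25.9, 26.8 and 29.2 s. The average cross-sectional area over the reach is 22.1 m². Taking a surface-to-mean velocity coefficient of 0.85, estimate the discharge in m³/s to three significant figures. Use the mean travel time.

26.2 m³/s

t̄ = (25.9 + 26.8 + 29.2) / 3 = 27.3 s
v_surface = L / t̄ = 38.1 / 27.3 = 1.396 m/s
v_mean = 0.85 × 1.396 = 1.186 m/s
Q = A × v_mean = 22.1 × 1.186 = 26.22 m³/s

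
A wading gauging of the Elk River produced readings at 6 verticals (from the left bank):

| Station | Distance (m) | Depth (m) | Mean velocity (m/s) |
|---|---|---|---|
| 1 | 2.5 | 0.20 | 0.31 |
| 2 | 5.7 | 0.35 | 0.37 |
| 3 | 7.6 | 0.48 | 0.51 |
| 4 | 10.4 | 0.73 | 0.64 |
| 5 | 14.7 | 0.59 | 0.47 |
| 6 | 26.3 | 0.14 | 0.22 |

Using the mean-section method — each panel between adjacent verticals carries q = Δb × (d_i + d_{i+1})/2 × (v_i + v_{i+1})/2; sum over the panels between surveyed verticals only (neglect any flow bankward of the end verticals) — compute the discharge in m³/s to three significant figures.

4.66 m³/s

Panel 1-2: Δb = 3.2 m, d̄ = (0.20+0.35)/2 = 0.275, v̄ = (0.31+0.37)/2 = 0.34 → q = 3.2×0.275×0.34 = 0.2992 m³/s
Panel 2-3: Δb = 1.9 m, d̄ = (0.35+0.48)/2 = 0.415, v̄ = (0.37+0.51)/2 = 0.44 → q = 1.9×0.415×0.44 = 0.3469 m³/s
Panel 3-4: Δb = 2.8 m, d̄ = (0.48+0.73)/2 = 0.605, v̄ = (0.51+0.64)/2 = 0.575 → q = 2.8×0.605×0.575 = 0.9741 m³/s
Panel 4-5: Δb = 4.3 m, d̄ = (0.73+0.59)/2 = 0.66, v̄ = (0.64+0.47)/2 = 0.555 → q = 4.3×0.66×0.555 = 1.575 m³/s
Panel 5-6: Δb = 11.6 m, d̄ = (0.59+0.14)/2 = 0.365, v̄ = (0.47+0.22)/2 = 0.345 → q = 11.6×0.365×0.345 = 1.461 m³/s
Q = Σ q = 4.656 m³/s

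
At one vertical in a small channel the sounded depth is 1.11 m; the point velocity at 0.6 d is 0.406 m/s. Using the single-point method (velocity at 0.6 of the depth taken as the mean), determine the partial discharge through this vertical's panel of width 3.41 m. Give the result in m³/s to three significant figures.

v̄ = v₀.₆ = 0.406 m/s
q = v̄ × d × w = 0.4060 × 1.11 × 3.41 = 1.537 m³/s

1.54 m³/s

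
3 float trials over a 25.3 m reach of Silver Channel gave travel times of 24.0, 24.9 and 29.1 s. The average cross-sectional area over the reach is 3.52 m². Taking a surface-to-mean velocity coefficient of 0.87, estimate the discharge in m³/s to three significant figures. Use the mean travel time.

t̄ = (24.0 + 24.9 + 29.1) / 3 = 26 s
v_surface = L / t̄ = 25.3 / 26 = 0.9731 m/s
v_mean = 0.87 × 0.9731 = 0.8466 m/s
Q = A × v_mean = 3.52 × 0.8466 = 2.980 m³/s

2.98 m³/s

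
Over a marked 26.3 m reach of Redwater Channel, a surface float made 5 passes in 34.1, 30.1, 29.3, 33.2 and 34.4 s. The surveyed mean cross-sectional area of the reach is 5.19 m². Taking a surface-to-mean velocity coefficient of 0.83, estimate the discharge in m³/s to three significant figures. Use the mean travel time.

3.52 m³/s

t̄ = (34.1 + 30.1 + 29.3 + 33.2 + 34.4) / 5 = 32.22 s
v_surface = L / t̄ = 26.3 / 32.22 = 0.8163 m/s
v_mean = 0.83 × 0.8163 = 0.6775 m/s
Q = A × v_mean = 5.19 × 0.6775 = 3.516 m³/s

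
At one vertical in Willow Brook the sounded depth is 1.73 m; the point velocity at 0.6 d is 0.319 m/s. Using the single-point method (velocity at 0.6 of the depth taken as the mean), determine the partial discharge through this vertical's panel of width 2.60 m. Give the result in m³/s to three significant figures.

1.43 m³/s

v̄ = v₀.₆ = 0.319 m/s
q = v̄ × d × w = 0.3190 × 1.73 × 2.60 = 1.435 m³/s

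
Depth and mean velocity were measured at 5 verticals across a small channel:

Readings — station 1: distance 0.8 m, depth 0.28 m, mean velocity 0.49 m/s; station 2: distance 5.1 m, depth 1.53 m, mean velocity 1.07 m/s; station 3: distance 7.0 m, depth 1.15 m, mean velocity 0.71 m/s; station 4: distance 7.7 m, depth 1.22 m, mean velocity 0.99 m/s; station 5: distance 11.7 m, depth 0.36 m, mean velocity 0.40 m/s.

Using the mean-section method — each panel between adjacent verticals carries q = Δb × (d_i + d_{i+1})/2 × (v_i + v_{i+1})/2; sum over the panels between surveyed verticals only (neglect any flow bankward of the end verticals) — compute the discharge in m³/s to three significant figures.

Panel 1-2: Δb = 4.3 m, d̄ = (0.28+1.53)/2 = 0.905, v̄ = (0.49+1.07)/2 = 0.78 → q = 4.3×0.905×0.78 = 3.035 m³/s
Panel 2-3: Δb = 1.9 m, d̄ = (1.53+1.15)/2 = 1.34, v̄ = (1.07+0.71)/2 = 0.89 → q = 1.9×1.34×0.89 = 2.266 m³/s
Panel 3-4: Δb = 0.7 m, d̄ = (1.15+1.22)/2 = 1.185, v̄ = (0.71+0.99)/2 = 0.85 → q = 0.7×1.185×0.85 = 0.7051 m³/s
Panel 4-5: Δb = 4 m, d̄ = (1.22+0.36)/2 = 0.79, v̄ = (0.99+0.40)/2 = 0.695 → q = 4×0.79×0.695 = 2.196 m³/s
Q = Σ q = 8.203 m³/s

8.20 m³/s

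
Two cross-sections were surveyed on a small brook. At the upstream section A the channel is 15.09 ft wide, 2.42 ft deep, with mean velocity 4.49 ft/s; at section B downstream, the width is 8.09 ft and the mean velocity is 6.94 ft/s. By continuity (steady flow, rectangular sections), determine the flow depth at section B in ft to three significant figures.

Q = A₁V₁ = (15.09×2.42) × 4.49 = 164.0 ft³/s
d₂ = Q/(b₂ V₂) = 164.0/(8.09×6.94) = 2.920 ft

2.92 ft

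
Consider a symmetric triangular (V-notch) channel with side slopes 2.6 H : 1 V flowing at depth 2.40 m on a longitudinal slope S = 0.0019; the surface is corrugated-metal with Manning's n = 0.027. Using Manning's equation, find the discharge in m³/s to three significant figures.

26.1 m³/s

A = z·y² = 2.6×2.40² = 14.98 m²
P = 2y√(1+z²) = 2×2.40×√(1+2.6²) = 13.37 m
R = A/P = 14.98/13.37 = 1.120 m
Q = (1/n)·A·R^(2/3)·S^(1/2) = (1/0.027) × 14.98 × 1.120^(2/3) × 0.0019^(1/2) = 26.08 m³/s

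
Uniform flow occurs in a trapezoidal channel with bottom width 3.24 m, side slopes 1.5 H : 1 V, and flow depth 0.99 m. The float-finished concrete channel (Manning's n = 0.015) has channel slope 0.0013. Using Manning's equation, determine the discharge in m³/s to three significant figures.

8.75 m³/s

A = (b + z·y)·y = (3.24 + 1.5×0.99)×0.99 = 4.678 m²
P = b + 2y√(1+z²) = 3.24 + 2×0.99×√(1+1.5²) = 6.809 m
R = A/P = 4.678/6.809 = 0.6869 m
Q = (1/n)·A·R^(2/3)·S^(1/2) = (1/0.015) × 4.678 × 0.6869^(2/3) × 0.0013^(1/2) = 8.754 m³/s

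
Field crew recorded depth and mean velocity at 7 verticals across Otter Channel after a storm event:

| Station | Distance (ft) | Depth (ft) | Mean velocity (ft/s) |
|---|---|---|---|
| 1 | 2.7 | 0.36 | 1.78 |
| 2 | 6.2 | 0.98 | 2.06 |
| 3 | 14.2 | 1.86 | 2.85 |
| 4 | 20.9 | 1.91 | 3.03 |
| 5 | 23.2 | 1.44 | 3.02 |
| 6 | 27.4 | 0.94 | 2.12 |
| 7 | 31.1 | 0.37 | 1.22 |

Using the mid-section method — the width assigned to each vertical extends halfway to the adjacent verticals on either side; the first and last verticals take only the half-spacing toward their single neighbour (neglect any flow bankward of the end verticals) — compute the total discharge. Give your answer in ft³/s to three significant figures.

w_1 = (6.2 − 2.7)/2 = 1.75 ft; q_1 = 1.78 × 0.36 × 1.75 = 1.121 ft³/s
w_2 = (14.2 − 2.7)/2 = 5.75 ft; q_2 = 2.06 × 0.98 × 5.75 = 11.61 ft³/s
w_3 = (20.9 − 6.2)/2 = 7.35 ft; q_3 = 2.85 × 1.86 × 7.35 = 38.96 ft³/s
w_4 = (23.2 − 14.2)/2 = 4.5 ft; q_4 = 3.03 × 1.91 × 4.5 = 26.04 ft³/s
w_5 = (27.4 − 20.9)/2 = 3.25 ft; q_5 = 3.02 × 1.44 × 3.25 = 14.13 ft³/s
w_6 = (31.1 − 23.2)/2 = 3.95 ft; q_6 = 2.12 × 0.94 × 3.95 = 7.872 ft³/s
w_7 = (31.1 − 27.4)/2 = 1.85 ft; q_7 = 1.22 × 0.37 × 1.85 = 0.8351 ft³/s
Q = Σ qᵢ = 100.6 ft³/s

101 ft³/s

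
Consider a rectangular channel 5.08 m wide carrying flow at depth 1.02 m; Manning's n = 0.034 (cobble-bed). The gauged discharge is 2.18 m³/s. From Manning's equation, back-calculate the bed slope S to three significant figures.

0.000313

A = b·y = 5.08 × 1.02 = 5.182 m²
P = b + 2y = 5.08 + 2×1.02 = 7.120 m
R = A/P = 5.182/7.120 = 0.7278 m
S = (Q·n / (1·A·R^(2/3)))² = (2.18×0.034 / (1×5.182×0.8091))² = 0.0003126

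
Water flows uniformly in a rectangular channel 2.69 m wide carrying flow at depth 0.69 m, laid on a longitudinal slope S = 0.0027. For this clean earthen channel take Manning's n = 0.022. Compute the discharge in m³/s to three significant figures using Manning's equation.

A = b·y = 2.69 × 0.69 = 1.856 m²
P = b + 2y = 2.69 + 2×0.69 = 4.070 m
R = A/P = 1.856/4.070 = 0.4560 m
Q = (1/n)·A·R^(2/3)·S^(1/2) = (1/0.022) × 1.856 × 0.4560^(2/3) × 0.0027^(1/2) = 2.597 m³/s

2.60 m³/s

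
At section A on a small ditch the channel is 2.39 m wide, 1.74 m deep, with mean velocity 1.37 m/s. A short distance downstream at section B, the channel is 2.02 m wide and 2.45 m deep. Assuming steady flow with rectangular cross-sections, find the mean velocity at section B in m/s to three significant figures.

1.15 m/s

Q = A₁V₁ = (2.39×1.74) × 1.37 = 5.697 m³/s
A₂ = 2.02 × 2.45 = 4.949 m²
V₂ = Q/A₂ = 5.697/4.949 = 1.151 m/s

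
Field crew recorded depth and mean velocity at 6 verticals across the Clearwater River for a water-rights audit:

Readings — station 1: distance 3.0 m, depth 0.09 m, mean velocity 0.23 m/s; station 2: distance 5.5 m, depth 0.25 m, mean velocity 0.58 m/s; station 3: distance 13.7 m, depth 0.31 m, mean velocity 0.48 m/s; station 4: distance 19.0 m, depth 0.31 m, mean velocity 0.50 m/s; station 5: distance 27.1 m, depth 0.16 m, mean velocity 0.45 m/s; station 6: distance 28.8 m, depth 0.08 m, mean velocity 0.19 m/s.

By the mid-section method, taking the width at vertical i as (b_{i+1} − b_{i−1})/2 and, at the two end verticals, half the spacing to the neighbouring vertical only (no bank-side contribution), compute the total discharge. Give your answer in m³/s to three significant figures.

w_1 = (5.5 − 3.0)/2 = 1.25 m; q_1 = 0.23 × 0.09 × 1.25 = 0.02588 m³/s
w_2 = (13.7 − 3.0)/2 = 5.35 m; q_2 = 0.58 × 0.25 × 5.35 = 0.7758 m³/s
w_3 = (19.0 − 5.5)/2 = 6.75 m; q_3 = 0.48 × 0.31 × 6.75 = 1.004 m³/s
w_4 = (27.1 − 13.7)/2 = 6.7 m; q_4 = 0.50 × 0.31 × 6.7 = 1.039 m³/s
w_5 = (28.8 − 19.0)/2 = 4.9 m; q_5 = 0.45 × 0.16 × 4.9 = 0.3528 m³/s
w_6 = (28.8 − 27.1)/2 = 0.85 m; q_6 = 0.19 × 0.08 × 0.85 = 0.01292 m³/s
Q = Σ qᵢ = 3.210 m³/s

3.21 m³/s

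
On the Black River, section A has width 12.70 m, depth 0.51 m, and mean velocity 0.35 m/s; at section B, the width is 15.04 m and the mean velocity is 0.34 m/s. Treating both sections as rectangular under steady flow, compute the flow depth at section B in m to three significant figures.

Q = A₁V₁ = (12.70×0.51) × 0.35 = 2.267 m³/s
d₂ = Q/(b₂ V₂) = 2.267/(15.04×0.34) = 0.4433 m

0.443 m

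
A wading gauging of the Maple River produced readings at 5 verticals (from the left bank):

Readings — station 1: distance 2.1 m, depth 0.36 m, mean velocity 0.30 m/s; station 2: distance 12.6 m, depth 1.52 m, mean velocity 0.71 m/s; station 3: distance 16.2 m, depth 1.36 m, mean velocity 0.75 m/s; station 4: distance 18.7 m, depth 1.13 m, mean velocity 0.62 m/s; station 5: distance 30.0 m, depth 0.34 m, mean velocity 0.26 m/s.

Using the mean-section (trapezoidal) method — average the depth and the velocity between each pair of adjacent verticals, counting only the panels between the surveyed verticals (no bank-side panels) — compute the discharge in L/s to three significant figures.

Panel 1-2: Δb = 10.5 m, d̄ = (0.36+1.52)/2 = 0.94, v̄ = (0.30+0.71)/2 = 0.505 → q = 10.5×0.94×0.505 = 4.984 m³/s
Panel 2-3: Δb = 3.6 m, d̄ = (1.52+1.36)/2 = 1.44, v̄ = (0.71+0.75)/2 = 0.73 → q = 3.6×1.44×0.73 = 3.784 m³/s
Panel 3-4: Δb = 2.5 m, d̄ = (1.36+1.13)/2 = 1.245, v̄ = (0.75+0.62)/2 = 0.685 → q = 2.5×1.245×0.685 = 2.132 m³/s
Panel 4-5: Δb = 11.3 m, d̄ = (1.13+0.34)/2 = 0.735, v̄ = (0.62+0.26)/2 = 0.44 → q = 11.3×0.735×0.44 = 3.654 m³/s
Q = Σ q = 14.56 m³/s
= 14.56 × 1000 = 14560 L/s

14600 L/s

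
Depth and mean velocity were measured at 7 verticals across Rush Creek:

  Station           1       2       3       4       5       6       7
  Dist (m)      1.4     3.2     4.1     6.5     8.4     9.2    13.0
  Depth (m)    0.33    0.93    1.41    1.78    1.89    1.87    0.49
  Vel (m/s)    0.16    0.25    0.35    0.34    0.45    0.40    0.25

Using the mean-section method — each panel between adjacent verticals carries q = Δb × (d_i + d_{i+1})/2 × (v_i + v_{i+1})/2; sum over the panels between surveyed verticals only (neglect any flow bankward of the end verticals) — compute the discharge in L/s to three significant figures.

Panel 1-2: Δb = 1.8 m, d̄ = (0.33+0.93)/2 = 0.63, v̄ = (0.16+0.25)/2 = 0.205 → q = 1.8×0.63×0.205 = 0.2325 m³/s
Panel 2-3: Δb = 0.9 m, d̄ = (0.93+1.41)/2 = 1.17, v̄ = (0.25+0.35)/2 = 0.3 → q = 0.9×1.17×0.3 = 0.3159 m³/s
Panel 3-4: Δb = 2.4 m, d̄ = (1.41+1.78)/2 = 1.595, v̄ = (0.35+0.34)/2 = 0.345 → q = 2.4×1.595×0.345 = 1.321 m³/s
Panel 4-5: Δb = 1.9 m, d̄ = (1.78+1.89)/2 = 1.835, v̄ = (0.34+0.45)/2 = 0.395 → q = 1.9×1.835×0.395 = 1.377 m³/s
Panel 5-6: Δb = 0.8 m, d̄ = (1.89+1.87)/2 = 1.88, v̄ = (0.45+0.40)/2 = 0.425 → q = 0.8×1.88×0.425 = 0.6392 m³/s
Panel 6-7: Δb = 3.8 m, d̄ = (1.87+0.49)/2 = 1.18, v̄ = (0.40+0.25)/2 = 0.325 → q = 3.8×1.18×0.325 = 1.457 m³/s
Q = Σ q = 5.343 m³/s
= 5.343 × 1000 = 5343 L/s

5340 L/s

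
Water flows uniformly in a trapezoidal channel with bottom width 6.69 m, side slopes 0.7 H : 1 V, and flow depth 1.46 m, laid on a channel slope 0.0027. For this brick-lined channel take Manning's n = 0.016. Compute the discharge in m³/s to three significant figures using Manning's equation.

38.9 m³/s

A = (b + z·y)·y = (6.69 + 0.7×1.46)×1.46 = 11.26 m²
P = b + 2y√(1+z²) = 6.69 + 2×1.46×√(1+0.7²) = 10.25 m
R = A/P = 11.26/10.25 = 1.098 m
Q = (1/n)·A·R^(2/3)·S^(1/2) = (1/0.016) × 11.26 × 1.098^(2/3) × 0.0027^(1/2) = 38.92 m³/s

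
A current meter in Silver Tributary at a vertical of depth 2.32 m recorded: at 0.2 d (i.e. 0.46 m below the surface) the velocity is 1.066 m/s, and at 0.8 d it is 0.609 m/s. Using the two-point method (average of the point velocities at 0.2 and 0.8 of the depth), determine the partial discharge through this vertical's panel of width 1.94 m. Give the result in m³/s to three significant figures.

3.77 m³/s

v̄ = (1.066 + 0.609) / 2 = 0.8375 m/s
q = v̄ × d × w = 0.8375 × 2.32 × 1.94 = 3.769 m³/s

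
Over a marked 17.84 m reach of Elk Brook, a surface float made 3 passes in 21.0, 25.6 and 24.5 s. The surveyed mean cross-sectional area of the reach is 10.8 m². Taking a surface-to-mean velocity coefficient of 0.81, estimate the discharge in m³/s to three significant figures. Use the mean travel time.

t̄ = (21.0 + 25.6 + 24.5) / 3 = 23.7 s
v_surface = L / t̄ = 17.84 / 23.7 = 0.7527 m/s
v_mean = 0.81 × 0.7527 = 0.6097 m/s
Q = A × v_mean = 10.8 × 0.6097 = 6.585 m³/s

6.58 m³/s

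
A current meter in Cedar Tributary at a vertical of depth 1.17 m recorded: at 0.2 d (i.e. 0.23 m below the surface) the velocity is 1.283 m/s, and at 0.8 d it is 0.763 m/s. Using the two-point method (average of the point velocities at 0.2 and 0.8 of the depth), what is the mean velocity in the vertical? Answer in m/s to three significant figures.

v̄ = (1.283 + 0.763) / 2 = 1.023 m/s

1.02 m/s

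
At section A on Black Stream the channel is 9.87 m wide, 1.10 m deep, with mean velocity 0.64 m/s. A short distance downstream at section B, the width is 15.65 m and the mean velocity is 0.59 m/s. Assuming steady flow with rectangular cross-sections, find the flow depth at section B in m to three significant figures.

0.753 m

Q = A₁V₁ = (9.87×1.10) × 0.64 = 6.948 m³/s
d₂ = Q/(b₂ V₂) = 6.948/(15.65×0.59) = 0.7525 m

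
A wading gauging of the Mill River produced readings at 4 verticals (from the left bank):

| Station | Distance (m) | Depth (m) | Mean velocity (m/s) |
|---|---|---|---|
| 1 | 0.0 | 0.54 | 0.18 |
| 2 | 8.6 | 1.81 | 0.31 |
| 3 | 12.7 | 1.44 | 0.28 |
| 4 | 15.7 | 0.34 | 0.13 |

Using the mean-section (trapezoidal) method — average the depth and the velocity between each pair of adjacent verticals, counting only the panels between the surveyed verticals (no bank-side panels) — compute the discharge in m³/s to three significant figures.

4.99 m³/s

Panel 1-2: Δb = 8.6 m, d̄ = (0.54+1.81)/2 = 1.175, v̄ = (0.18+0.31)/2 = 0.245 → q = 8.6×1.175×0.245 = 2.476 m³/s
Panel 2-3: Δb = 4.1 m, d̄ = (1.81+1.44)/2 = 1.625, v̄ = (0.31+0.28)/2 = 0.295 → q = 4.1×1.625×0.295 = 1.965 m³/s
Panel 3-4: Δb = 3 m, d̄ = (1.44+0.34)/2 = 0.89, v̄ = (0.28+0.13)/2 = 0.205 → q = 3×0.89×0.205 = 0.5474 m³/s
Q = Σ q = 4.989 m³/s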